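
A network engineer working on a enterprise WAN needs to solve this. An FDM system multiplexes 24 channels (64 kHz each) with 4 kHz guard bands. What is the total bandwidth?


Given: 24 channels, 64 kHz each, guard = 4 kHz
Channel bandwidth = 24 * 64 = 1536 kHz
Guard bands = 23 gaps * 4 kHz = 92 kHz
Total = 1536 + 92 = 1628 kHz

1628


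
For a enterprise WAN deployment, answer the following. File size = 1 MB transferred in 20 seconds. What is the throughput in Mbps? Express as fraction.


Given: file = 1 MB, time = 20 s
File in Mb = 1 * 8 = 8 Mb
Throughput = 8 / 20 Mbps
Throughput = 2/5 Mbps

2/5


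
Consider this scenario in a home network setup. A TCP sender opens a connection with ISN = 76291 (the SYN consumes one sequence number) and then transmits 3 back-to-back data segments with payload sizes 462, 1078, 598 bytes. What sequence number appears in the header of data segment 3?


The SYN occupies sequence number ISN = 76291, so the first data byte is ISN + 1 = 76292.
SEQ of data segment i = (ISN + 1) + sum of payload sizes of segments 1..i-1.
Segment 1: SEQ = 76292, payload = 462 bytes
Segment 2: SEQ = 76754, payload = 1078 bytes
Segment 3: SEQ = 77832, payload = 598 bytes
SEQ of segment 3 = 76292 + 462 + 1078 = 77832

77832


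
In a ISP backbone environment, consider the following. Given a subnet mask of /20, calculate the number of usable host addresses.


Given: subnet mask /20
Host bits = 32 - 20 = 12
Total addresses = 2^12 = 4096
Usable hosts = 4096 - 2 (network + broadcast) = 4094

4094


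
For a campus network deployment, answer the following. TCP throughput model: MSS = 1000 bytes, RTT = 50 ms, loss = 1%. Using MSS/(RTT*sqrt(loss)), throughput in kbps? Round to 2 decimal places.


Given: MSS = 1000 bytes, RTT = 50 ms, loss = 1%
RTT in seconds = 50 / 1000 = 0.05
Loss rate = 1% = 0.01
sqrt(loss) = sqrt(0.01) = 0.1
Throughput (bytes/s) = 1000 / (0.05 * 0.1) = 200000.0000
Throughput (kbps) = 200000.0000 * 8 / 1000 = 1600.000000 -> 1600.00 kbps (2 dp)

1600.00


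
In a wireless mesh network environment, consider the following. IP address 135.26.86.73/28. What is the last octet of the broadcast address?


Given: IP = 135.26.86.73, prefix = /28
Host bits = 32 - 28 = 4
Network last octet = 73 AND mask = 64
Host part size = 2^4 - 1 = 15
Broadcast last octet = 64 OR 15 = 79

79


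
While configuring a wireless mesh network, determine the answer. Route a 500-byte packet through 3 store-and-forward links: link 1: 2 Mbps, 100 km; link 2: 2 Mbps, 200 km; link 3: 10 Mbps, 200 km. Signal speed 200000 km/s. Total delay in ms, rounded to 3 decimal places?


Packet = 500 bytes = 4000 bits. Store-and-forward: sum (t_trans + t_prop) per link.
Link 1: t_trans = 4000/(2*10^6) s = 2.0000 ms; t_prop = 100/200000 s = 0.5000 ms; subtotal = 2.5000 ms
Link 2: t_trans = 4000/(2*10^6) s = 2.0000 ms; t_prop = 200/200000 s = 1.0000 ms; subtotal = 3.0000 ms
Link 3: t_trans = 4000/(10*10^6) s = 0.4000 ms; t_prop = 200/200000 s = 1.0000 ms; subtotal = 1.4000 ms
End-to-end = 2.5000 + 3.0000 + 1.4000 = 6.9000 ms -> 6.900 ms (3 dp)

6.900


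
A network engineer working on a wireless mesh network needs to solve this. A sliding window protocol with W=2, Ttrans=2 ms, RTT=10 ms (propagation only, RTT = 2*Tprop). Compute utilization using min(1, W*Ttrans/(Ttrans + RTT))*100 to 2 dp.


Given: W = 2, Ttrans = 2 ms, RTT = 10 ms (= 2 * Tprop, Tprop = 5 ms)
Cycle time = Ttrans + RTT = 2 + 10 = 12 ms (first packet sent until its ACK returns)
W * Ttrans = 2 * 2 = 4 ms of sending per cycle
W * Ttrans / (Ttrans + RTT) = 4 / 12 = 0.333333
U = min(1, 0.333333) = 0.333333
U% = 33.33%

33.33


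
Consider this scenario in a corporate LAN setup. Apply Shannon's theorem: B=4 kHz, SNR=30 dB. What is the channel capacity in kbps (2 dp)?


Given: B = 4 kHz, SNR = 30 dB
SNR linear = 10^(30/10) = 1000
1 + SNR = 1001
log2(1001) = 9.9672262588
C = 4 * 1000 * 9.9672262588 = 39868.9050 bps
C = 39.868905 kbps -> 39.87 kbps (2 dp)

39.87


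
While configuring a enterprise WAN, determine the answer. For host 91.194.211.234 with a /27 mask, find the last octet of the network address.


Given: IP = 91.194.211.234, prefix = /27
Subnet mask = 255.255.255.224
Last octet of IP: 234
Last octet of mask: 224
Network last octet = 234 AND 224 = 224

224


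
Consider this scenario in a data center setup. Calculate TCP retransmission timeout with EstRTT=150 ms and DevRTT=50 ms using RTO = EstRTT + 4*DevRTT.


Given: EstRTT = 150 ms, DevRTT = 50 ms
Timeout = EstRTT + 4 * DevRTT
4 * DevRTT = 4 * 50 = 200
Timeout = 150 + 200 = 350 ms

350


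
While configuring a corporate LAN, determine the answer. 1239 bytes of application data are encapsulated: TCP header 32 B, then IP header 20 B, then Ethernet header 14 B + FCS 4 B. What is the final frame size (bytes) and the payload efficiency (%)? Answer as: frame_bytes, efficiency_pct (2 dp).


TCP segment = 1239 + 32 = 1271 B
IP packet = 1271 + 20 = 1291 B
Ethernet frame = 1291 + 14 + 4 = 1309 B
Efficiency = app / frame = 1239 / 1309 = 0.946524 = 94.6524% -> 94.65% (2 dp)

1309, 94.65


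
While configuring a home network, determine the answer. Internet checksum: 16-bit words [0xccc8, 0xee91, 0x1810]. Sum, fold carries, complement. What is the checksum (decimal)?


Given words: [0xccc8, 0xee91, 0x1810]
Step 1: Sum all words
Raw sum = 52424 + 61073 + 6160 = 119657
Step 2: Fold carry: (54121 + 1) = 54122
One's complement = ~54122 & 0xFFFF = 11413

11413


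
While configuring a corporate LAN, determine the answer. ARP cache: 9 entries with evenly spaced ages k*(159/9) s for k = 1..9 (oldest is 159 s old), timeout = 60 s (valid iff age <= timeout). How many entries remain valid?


Ages are k * 159/9 s for k = 1..9 (spacing = 17.6667 s).
Entry k is valid iff k * 159/9 <= 60 iff k <= 9 * 60 / 159 = 3.3962
n_valid = floor(3.3962) = 3
(n_stale = 9 - 3 = 6)

3


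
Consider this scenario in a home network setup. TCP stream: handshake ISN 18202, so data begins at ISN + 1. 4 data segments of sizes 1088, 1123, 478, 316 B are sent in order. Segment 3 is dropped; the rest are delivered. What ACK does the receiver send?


SYN uses sequence number 18202; first data byte = ISN + 1 = 18203.
Segment 1: SEQ = 18203, len = 1088 B, covers [18203, 19290]
Segment 2: SEQ = 19291, len = 1123 B, covers [19291, 20413]
Segment 3: SEQ = 20414, len = 478 B, covers [20414, 20891] [LOST]
Segment 4: SEQ = 20892, len = 316 B, covers [20892, 21207]
In-order data received: bytes [18203, 20413] (segments 1..2).
Segment 3 missing -> gap begins at byte 20414; later segments buffered out of order.
Cumulative ACK = next expected in-order byte = 18203 + 1088 + 1123 = 20414

20414


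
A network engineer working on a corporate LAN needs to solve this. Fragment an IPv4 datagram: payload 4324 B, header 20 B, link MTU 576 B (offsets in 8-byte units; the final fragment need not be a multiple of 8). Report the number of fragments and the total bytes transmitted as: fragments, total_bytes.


Max data per non-final fragment = floor((MTU - header)/8)*8 = floor((576 - 20)/8)*8 = floor(556/8)*8 = 552 B
Final fragment needs no 8-byte alignment: it can carry up to MTU - header = 556 B
Non-final fragments needed = ceil((payload - 556) / 552) = ceil(3768/552) = ceil(6.8261) = 7
Number of fragments = 7 + 1 = 8
Fragment sizes (data): 7 * 552 B + 460 B (last, 460 <= 556 OK)
Total bytes sent = payload + n_frags * header = 4324 + 8*20 = 4324 + 160 = 4484 B

8, 4484


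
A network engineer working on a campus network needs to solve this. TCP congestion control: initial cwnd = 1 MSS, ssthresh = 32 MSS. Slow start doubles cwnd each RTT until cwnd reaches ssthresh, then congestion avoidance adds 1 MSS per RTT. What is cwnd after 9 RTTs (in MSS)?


RTT 0: cwnd = 1 MSS (initial)
RTT 1: cwnd = 2 MSS (slow start, doubled)
RTT 2: cwnd = 4 MSS (slow start, doubled)
RTT 3: cwnd = 8 MSS (slow start, doubled)
RTT 4: cwnd = 16 MSS (slow start, doubled)
RTT 5: cwnd = 32 MSS (slow start, doubled)
RTT 6: cwnd = 33 MSS (congestion avoidance, +1)
RTT 7: cwnd = 34 MSS (congestion avoidance, +1)
RTT 8: cwnd = 35 MSS (congestion avoidance, +1)
RTT 9: cwnd = 36 MSS (congestion avoidance, +1)

36


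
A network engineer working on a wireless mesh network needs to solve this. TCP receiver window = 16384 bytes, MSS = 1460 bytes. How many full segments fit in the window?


Given: RWND = 16384 bytes, MSS = 1460 bytes
Full segments = floor(RWND / MSS)
Full segments = floor(16384 / 1460)
Full segments = floor(11.2219) = 11

11


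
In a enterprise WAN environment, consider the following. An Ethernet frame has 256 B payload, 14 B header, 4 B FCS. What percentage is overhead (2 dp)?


Given: payload = 256 B, header = 14 B, trailer = 4 B
Overhead bytes = header + trailer = 14 + 4 = 18
Total frame = payload + overhead = 256 + 18 = 274
Overhead % = 18 / 274 * 100 = 6.5693% -> 6.57% (2 dp)

6.57


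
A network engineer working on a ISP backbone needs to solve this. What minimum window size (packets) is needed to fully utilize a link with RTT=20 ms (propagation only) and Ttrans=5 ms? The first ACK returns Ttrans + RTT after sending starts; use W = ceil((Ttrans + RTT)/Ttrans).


Given: Ttrans = 5 ms, RTT = 20 ms (= 2 * Tprop, Tprop = 10 ms)
Time until first ACK returns = Ttrans + RTT = 5 + 20 = 25 ms
Need W * Ttrans >= Ttrans + RTT  ->  W >= (Ttrans + RTT) / Ttrans
(Ttrans + RTT) / Ttrans = 25 / 5 = 5
W_min = ceil(5) = 5

5


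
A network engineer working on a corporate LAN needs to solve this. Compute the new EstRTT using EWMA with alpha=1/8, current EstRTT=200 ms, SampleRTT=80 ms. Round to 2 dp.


Given: EstRTT = 200 ms, SampleRTT = 80 ms, alpha = 1/8
New EstRTT = (1 - alpha) * EstRTT + alpha * SampleRTT
(7/8) * 200 = 175
(1/8) * 80 = 10
New EstRTT = 175 + 10 = 185 ms -> 185.00 ms (2 dp)

185.00


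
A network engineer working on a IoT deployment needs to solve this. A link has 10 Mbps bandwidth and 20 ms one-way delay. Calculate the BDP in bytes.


Given: bandwidth = 10 Mbps, delay = 20 ms
BDP in bits = 10 * 10^6 * 20 / 1000
BDP in bits = 200000
BDP in bytes = 200000 / 8 = 25000

25000


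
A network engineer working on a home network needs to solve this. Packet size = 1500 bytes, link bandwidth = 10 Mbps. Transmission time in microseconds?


Given: packet = 1500 bytes, bandwidth = 10 Mbps
Packet in bits = 1500 * 8 = 12000 bits
Bandwidth = 10 * 10^6 = 10000000 bps
Time = 12000 / 10000000 seconds
Time in us = 12000 * 10^6 / 10000000 = 1200

1200


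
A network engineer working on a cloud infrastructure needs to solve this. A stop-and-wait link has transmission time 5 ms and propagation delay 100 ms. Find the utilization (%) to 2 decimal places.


Given: Ttrans = 5 ms, Tprop = 100 ms
RTT = 2 * Tprop = 2 * 100 = 200 ms
U = Ttrans / (Ttrans + RTT)
U = 5 / (5 + 200)
U = 5 / 205 = 0.02439
U% = 2.44%

2.44


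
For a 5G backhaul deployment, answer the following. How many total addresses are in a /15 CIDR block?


Given: CIDR prefix /15
Host bits = 32 - 15 = 17
Total addresses = 2^17 = 131072

131072


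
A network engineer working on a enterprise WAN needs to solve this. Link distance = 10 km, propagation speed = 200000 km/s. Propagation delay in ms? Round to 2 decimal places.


Given: distance = 10 km, speed = 200000 km/s
Delay = distance / speed = 10 / 200000 seconds
Delay in ms = 10 * 1000 / 200000
Delay = 0.0500 ms
Rounded to 2 dp = 0.05 ms

0.05


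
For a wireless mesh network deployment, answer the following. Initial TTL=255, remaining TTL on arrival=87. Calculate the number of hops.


Given: initial TTL = 255, received TTL = 87
Hops = initial TTL - received TTL
Hops = 255 - 87 = 168

168


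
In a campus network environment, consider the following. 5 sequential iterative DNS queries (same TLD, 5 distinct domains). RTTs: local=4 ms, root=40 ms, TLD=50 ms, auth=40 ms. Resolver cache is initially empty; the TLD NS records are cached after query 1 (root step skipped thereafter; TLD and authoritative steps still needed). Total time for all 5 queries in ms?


Lookup 1 (cold cache): local + root + TLD + auth = 4 + 40 + 50 + 40 = 134 ms
Lookups 2..5 (TLD NS cached -> skip root; new domain -> still ask TLD and auth): local + TLD + auth = 4 + 50 + 40 = 94 ms each
Remaining 4 lookups: 4 * 94 = 376 ms
Total = 134 + 376 = 510 ms

510


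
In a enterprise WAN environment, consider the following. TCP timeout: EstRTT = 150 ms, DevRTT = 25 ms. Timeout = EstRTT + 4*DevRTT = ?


Given: EstRTT = 150 ms, DevRTT = 25 ms
Timeout = EstRTT + 4 * DevRTT
4 * DevRTT = 4 * 25 = 100
Timeout = 150 + 100 = 250 ms

250


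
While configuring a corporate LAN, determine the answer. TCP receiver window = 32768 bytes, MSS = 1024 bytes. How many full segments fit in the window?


Given: RWND = 32768 bytes, MSS = 1024 bytes
Full segments = floor(RWND / MSS)
Full segments = floor(32768 / 1024)
Full segments = floor(32.0) = 32

32


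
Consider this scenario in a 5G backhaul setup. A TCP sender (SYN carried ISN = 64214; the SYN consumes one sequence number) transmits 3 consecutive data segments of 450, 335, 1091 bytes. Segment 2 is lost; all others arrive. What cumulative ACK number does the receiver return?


SYN uses sequence number 64214; first data byte = ISN + 1 = 64215.
Segment 1: SEQ = 64215, len = 450 B, covers [64215, 64664]
Segment 2: SEQ = 64665, len = 335 B, covers [64665, 64999] [LOST]
Segment 3: SEQ = 65000, len = 1091 B, covers [65000, 66090]
In-order data received: bytes [64215, 64664] (segments 1..1).
Segment 2 missing -> gap begins at byte 64665; later segments buffered out of order.
Cumulative ACK = next expected in-order byte = 64215 + 450 = 64665

64665


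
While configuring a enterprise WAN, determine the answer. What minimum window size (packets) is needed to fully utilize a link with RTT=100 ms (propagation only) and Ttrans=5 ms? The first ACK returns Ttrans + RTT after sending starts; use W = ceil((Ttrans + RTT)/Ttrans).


Given: Ttrans = 5 ms, RTT = 100 ms (= 2 * Tprop, Tprop = 50 ms)
Time until first ACK returns = Ttrans + RTT = 5 + 100 = 105 ms
Need W * Ttrans >= Ttrans + RTT  ->  W >= (Ttrans + RTT) / Ttrans
(Ttrans + RTT) / Ttrans = 105 / 5 = 21
W_min = ceil(21) = 21

21


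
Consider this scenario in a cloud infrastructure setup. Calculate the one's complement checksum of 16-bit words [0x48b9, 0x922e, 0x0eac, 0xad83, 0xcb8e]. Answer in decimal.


Given words: [0x48b9, 0x922e, 0x0eac, 0xad83, 0xcb8e]
Step 1: Sum all words
Raw sum = 18617 + 37422 + 3756 + 44419 + 52110 = 156324
Step 2: Fold carry: (25252 + 2) = 25254
One's complement = ~25254 & 0xFFFF = 40281

40281


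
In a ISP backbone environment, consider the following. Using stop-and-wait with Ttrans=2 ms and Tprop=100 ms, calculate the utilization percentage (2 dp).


Given: Ttrans = 2 ms, Tprop = 100 ms
RTT = 2 * Tprop = 2 * 100 = 200 ms
U = Ttrans / (Ttrans + RTT)
U = 2 / (2 + 200)
U = 2 / 202 = 0.009901
U% = 0.99%

0.99


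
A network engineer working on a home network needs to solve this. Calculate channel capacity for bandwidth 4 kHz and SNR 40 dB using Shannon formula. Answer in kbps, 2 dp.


Given: B = 4 kHz, SNR = 40 dB
SNR linear = 10^(40/10) = 10000
1 + SNR = 10001
log2(10001) = 13.2878566418
C = 4 * 1000 * 13.2878566418 = 53151.4266 bps
C = 53.151427 kbps -> 53.15 kbps (2 dp)

53.15


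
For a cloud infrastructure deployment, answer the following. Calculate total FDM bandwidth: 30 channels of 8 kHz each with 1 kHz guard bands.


Given: 30 channels, 8 kHz each, guard = 1 kHz
Channel bandwidth = 30 * 8 = 240 kHz
Guard bands = 29 gaps * 1 kHz = 29 kHz
Total = 240 + 29 = 269 kHz

269


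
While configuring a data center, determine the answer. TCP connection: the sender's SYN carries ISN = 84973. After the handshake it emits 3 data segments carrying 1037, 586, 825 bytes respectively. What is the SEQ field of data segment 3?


The SYN occupies sequence number ISN = 84973, so the first data byte is ISN + 1 = 84974.
SEQ of data segment i = (ISN + 1) + sum of payload sizes of segments 1..i-1.
Segment 1: SEQ = 84974, payload = 1037 bytes
Segment 2: SEQ = 86011, payload = 586 bytes
Segment 3: SEQ = 86597, payload = 825 bytes
SEQ of segment 3 = 84974 + 1037 + 586 = 86597

86597


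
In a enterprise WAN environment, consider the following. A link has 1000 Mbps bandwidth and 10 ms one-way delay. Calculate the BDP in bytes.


Given: bandwidth = 1000 Mbps, delay = 10 ms
BDP in bits = 1000 * 10^6 * 10 / 1000
BDP in bits = 10000000
BDP in bytes = 10000000 / 8 = 1250000

1250000


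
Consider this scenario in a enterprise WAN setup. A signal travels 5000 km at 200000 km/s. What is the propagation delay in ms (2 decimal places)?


Given: distance = 5000 km, speed = 200000 km/s
Delay = distance / speed = 5000 / 200000 seconds
Delay in ms = 5000 * 1000 / 200000
Delay = 25.0000 ms
Rounded to 2 dp = 25.00 ms

25.00


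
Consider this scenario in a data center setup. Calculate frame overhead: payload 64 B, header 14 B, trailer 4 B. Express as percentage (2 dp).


Given: payload = 64 B, header = 14 B, trailer = 4 B
Overhead bytes = header + trailer = 14 + 4 = 18
Total frame = payload + overhead = 64 + 18 = 82
Overhead % = 18 / 82 * 100 = 21.9512% -> 21.95% (2 dp)

21.95


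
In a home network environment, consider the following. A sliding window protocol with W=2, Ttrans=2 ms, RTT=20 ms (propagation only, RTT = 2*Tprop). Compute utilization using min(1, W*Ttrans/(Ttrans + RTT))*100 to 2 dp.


Given: W = 2, Ttrans = 2 ms, RTT = 20 ms (= 2 * Tprop, Tprop = 10 ms)
Cycle time = Ttrans + RTT = 2 + 20 = 22 ms (first packet sent until its ACK returns)
W * Ttrans = 2 * 2 = 4 ms of sending per cycle
W * Ttrans / (Ttrans + RTT) = 4 / 22 = 0.181818
U = min(1, 0.181818) = 0.181818
U% = 18.18%

18.18


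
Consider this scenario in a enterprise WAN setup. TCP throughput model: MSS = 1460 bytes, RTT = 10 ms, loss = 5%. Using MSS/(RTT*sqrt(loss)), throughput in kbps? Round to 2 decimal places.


Given: MSS = 1460 bytes, RTT = 10 ms, loss = 5%
RTT in seconds = 10 / 1000 = 0.01
Loss rate = 5% = 0.05
sqrt(loss) = sqrt(0.05) = 0.223606797750
Throughput (bytes/s) = 1460 / (0.01 * 0.223606797750) = 652931.8494
Throughput (kbps) = 652931.8494 * 8 / 1000 = 5223.454795 -> 5223.45 kbps (2 dp)

5223.45


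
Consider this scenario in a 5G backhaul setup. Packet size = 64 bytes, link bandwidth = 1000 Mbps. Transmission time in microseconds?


Given: packet = 64 bytes, bandwidth = 1000 Mbps
Packet in bits = 64 * 8 = 512 bits
Bandwidth = 1000 * 10^6 = 1000000000 bps
Time = 512 / 1000000000 seconds
Time in us = 512 * 10^6 / 1000000000 = 0.512

0.512


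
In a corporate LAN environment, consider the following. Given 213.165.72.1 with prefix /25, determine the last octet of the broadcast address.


Given: IP = 213.165.72.1, prefix = /25
Host bits = 32 - 25 = 7
Network last octet = 1 AND mask = 0
Host part size = 2^7 - 1 = 127
Broadcast last octet = 0 OR 127 = 127

127


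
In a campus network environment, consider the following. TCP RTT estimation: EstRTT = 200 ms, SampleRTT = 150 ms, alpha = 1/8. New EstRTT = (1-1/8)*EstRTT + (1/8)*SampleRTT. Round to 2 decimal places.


Given: EstRTT = 200 ms, SampleRTT = 150 ms, alpha = 1/8
New EstRTT = (1 - alpha) * EstRTT + alpha * SampleRTT
(7/8) * 200 = 175
(1/8) * 150 = 18.75
New EstRTT = 175 + 18.75 = 193.75 ms -> 193.75 ms (2 dp)

193.75


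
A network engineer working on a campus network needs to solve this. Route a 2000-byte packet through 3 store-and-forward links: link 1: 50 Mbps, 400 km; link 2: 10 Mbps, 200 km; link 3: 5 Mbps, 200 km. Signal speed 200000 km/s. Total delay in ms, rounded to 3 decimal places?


Packet = 2000 bytes = 16000 bits. Store-and-forward: sum (t_trans + t_prop) per link.
Link 1: t_trans = 16000/(50*10^6) s = 0.3200 ms; t_prop = 400/200000 s = 2.0000 ms; subtotal = 2.3200 ms
Link 2: t_trans = 16000/(10*10^6) s = 1.6000 ms; t_prop = 200/200000 s = 1.0000 ms; subtotal = 2.6000 ms
Link 3: t_trans = 16000/(5*10^6) s = 3.2000 ms; t_prop = 200/200000 s = 1.0000 ms; subtotal = 4.2000 ms
End-to-end = 2.3200 + 2.6000 + 4.2000 = 9.1200 ms -> 9.120 ms (3 dp)

9.120


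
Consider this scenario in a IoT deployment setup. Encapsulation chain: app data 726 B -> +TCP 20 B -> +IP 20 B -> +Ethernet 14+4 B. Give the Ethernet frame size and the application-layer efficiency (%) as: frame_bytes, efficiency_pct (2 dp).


TCP segment = 726 + 20 = 746 B
IP packet = 746 + 20 = 766 B
Ethernet frame = 766 + 14 + 4 = 784 B
Efficiency = app / frame = 726 / 784 = 0.926020 = 92.6020% -> 92.60% (2 dp)

784, 92.60


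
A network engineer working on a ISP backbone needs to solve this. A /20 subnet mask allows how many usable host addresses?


Given: subnet mask /20
Host bits = 32 - 20 = 12
Total addresses = 2^12 = 4096
Usable hosts = 4096 - 2 (network + broadcast) = 4094

4094


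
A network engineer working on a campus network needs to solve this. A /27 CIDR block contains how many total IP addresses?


Given: CIDR prefix /27
Host bits = 32 - 27 = 5
Total addresses = 2^5 = 32

32


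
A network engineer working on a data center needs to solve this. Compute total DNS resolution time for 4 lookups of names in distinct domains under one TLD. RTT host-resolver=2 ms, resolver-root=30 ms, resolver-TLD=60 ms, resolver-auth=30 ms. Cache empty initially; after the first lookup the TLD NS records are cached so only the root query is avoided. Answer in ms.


Lookup 1 (cold cache): local + root + TLD + auth = 2 + 30 + 60 + 30 = 122 ms
Lookups 2..4 (TLD NS cached -> skip root; new domain -> still ask TLD and auth): local + TLD + auth = 2 + 60 + 30 = 92 ms each
Remaining 3 lookups: 3 * 92 = 276 ms
Total = 122 + 276 = 398 ms

398


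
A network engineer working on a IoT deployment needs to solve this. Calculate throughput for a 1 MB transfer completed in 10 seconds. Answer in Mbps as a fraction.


Given: file = 1 MB, time = 10 s
File in Mb = 1 * 8 = 8 Mb
Throughput = 8 / 10 Mbps
Throughput = 4/5 Mbps

4/5


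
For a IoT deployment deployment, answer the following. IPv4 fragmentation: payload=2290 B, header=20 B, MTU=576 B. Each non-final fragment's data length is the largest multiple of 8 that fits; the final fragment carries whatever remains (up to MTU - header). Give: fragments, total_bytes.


Max data per non-final fragment = floor((MTU - header)/8)*8 = floor((576 - 20)/8)*8 = floor(556/8)*8 = 552 B
Final fragment needs no 8-byte alignment: it can carry up to MTU - header = 556 B
Non-final fragments needed = ceil((payload - 556) / 552) = ceil(1734/552) = ceil(3.1413) = 4
Number of fragments = 4 + 1 = 5
Fragment sizes (data): 4 * 552 B + 82 B (last, 82 <= 556 OK)
Total bytes sent = payload + n_frags * header = 2290 + 5*20 = 2290 + 100 = 2390 B

5, 2390


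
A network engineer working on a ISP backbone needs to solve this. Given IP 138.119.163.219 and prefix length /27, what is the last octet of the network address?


Given: IP = 138.119.163.219, prefix = /27
Subnet mask = 255.255.255.224
Last octet of IP: 219
Last octet of mask: 224
Network last octet = 219 AND 224 = 192

192


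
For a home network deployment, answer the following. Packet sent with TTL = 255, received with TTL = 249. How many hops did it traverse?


Given: initial TTL = 255, received TTL = 249
Hops = initial TTL - received TTL
Hops = 255 - 249 = 6

6


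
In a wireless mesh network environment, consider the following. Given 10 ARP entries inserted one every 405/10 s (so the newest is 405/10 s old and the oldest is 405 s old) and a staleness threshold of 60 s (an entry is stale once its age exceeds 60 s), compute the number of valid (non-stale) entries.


Ages are k * 405/10 s for k = 1..10 (spacing = 40.5000 s).
Entry k is valid iff k * 405/10 <= 60 iff k <= 10 * 60 / 405 = 1.4815
n_valid = floor(1.4815) = 1
(n_stale = 10 - 1 = 9)

1


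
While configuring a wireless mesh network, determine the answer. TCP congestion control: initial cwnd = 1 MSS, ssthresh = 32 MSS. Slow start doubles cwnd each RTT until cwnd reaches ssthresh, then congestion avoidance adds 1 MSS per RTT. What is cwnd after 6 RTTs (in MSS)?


RTT 0: cwnd = 1 MSS (initial)
RTT 1: cwnd = 2 MSS (slow start, doubled)
RTT 2: cwnd = 4 MSS (slow start, doubled)
RTT 3: cwnd = 8 MSS (slow start, doubled)
RTT 4: cwnd = 16 MSS (slow start, doubled)
RTT 5: cwnd = 32 MSS (slow start, doubled)
RTT 6: cwnd = 33 MSS (congestion avoidance, +1)

33


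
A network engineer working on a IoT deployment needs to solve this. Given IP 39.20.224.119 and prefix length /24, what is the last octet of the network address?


Given: IP = 39.20.224.119, prefix = /24
Subnet mask = 255.255.255.0
Last octet of IP: 119
Last octet of mask: 0
Network last octet = 119 AND 0 = 0

0


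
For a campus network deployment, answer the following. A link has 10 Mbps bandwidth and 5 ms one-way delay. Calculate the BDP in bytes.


Given: bandwidth = 10 Mbps, delay = 5 ms
BDP in bits = 10 * 10^6 * 5 / 1000
BDP in bits = 50000
BDP in bytes = 50000 / 8 = 6250

6250


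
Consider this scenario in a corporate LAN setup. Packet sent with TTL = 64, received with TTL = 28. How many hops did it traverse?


Given: initial TTL = 64, received TTL = 28
Hops = initial TTL - received TTL
Hops = 64 - 28 = 36

36


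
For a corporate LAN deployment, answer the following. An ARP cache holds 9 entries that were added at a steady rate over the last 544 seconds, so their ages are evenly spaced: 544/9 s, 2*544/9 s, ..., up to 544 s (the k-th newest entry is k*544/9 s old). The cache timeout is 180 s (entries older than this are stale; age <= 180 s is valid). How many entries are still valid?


Ages are k * 544/9 s for k = 1..9 (spacing = 60.4444 s).
Entry k is valid iff k * 544/9 <= 180 iff k <= 9 * 180 / 544 = 2.9779
n_valid = floor(2.9779) = 2
(n_stale = 9 - 2 = 7)

2


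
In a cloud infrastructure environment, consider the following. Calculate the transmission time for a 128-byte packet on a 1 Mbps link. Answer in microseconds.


Given: packet = 128 bytes, bandwidth = 1 Mbps
Packet in bits = 128 * 8 = 1024 bits
Bandwidth = 1 * 10^6 = 1000000 bps
Time = 1024 / 1000000 seconds
Time in us = 1024 * 10^6 / 1000000 = 1024

1024


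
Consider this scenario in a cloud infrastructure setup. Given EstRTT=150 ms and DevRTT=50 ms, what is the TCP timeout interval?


Given: EstRTT = 150 ms, DevRTT = 50 ms
Timeout = EstRTT + 4 * DevRTT
4 * DevRTT = 4 * 50 = 200
Timeout = 150 + 200 = 350 ms

350


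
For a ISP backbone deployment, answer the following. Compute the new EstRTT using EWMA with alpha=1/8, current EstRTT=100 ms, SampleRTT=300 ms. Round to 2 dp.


Given: EstRTT = 100 ms, SampleRTT = 300 ms, alpha = 1/8
New EstRTT = (1 - alpha) * EstRTT + alpha * SampleRTT
(7/8) * 100 = 87.5
(1/8) * 300 = 37.5
New EstRTT = 87.5 + 37.5 = 125 ms -> 125.00 ms (2 dp)

125.00


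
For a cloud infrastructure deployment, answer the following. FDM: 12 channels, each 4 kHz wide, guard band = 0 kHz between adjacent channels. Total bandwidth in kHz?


Given: 12 channels, 4 kHz each, guard = 0 kHz
Channel bandwidth = 12 * 4 = 48 kHz
Guard bands = 11 gaps * 0 kHz = 0 kHz
Total = 48 + 0 = 48 kHz

48


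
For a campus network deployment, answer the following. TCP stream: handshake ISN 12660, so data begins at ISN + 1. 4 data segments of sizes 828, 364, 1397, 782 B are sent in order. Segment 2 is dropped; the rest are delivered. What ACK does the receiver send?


SYN uses sequence number 12660; first data byte = ISN + 1 = 12661.
Segment 1: SEQ = 12661, len = 828 B, covers [12661, 13488]
Segment 2: SEQ = 13489, len = 364 B, covers [13489, 13852] [LOST]
Segment 3: SEQ = 13853, len = 1397 B, covers [13853, 15249]
Segment 4: SEQ = 15250, len = 782 B, covers [15250, 16031]
In-order data received: bytes [12661, 13488] (segments 1..1).
Segment 2 missing -> gap begins at byte 13489; later segments buffered out of order.
Cumulative ACK = next expected in-order byte = 12661 + 828 = 13489

13489


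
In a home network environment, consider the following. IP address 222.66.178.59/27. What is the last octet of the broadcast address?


Given: IP = 222.66.178.59, prefix = /27
Host bits = 32 - 27 = 5
Network last octet = 59 AND mask = 32
Host part size = 2^5 - 1 = 31
Broadcast last octet = 32 OR 31 = 63

63


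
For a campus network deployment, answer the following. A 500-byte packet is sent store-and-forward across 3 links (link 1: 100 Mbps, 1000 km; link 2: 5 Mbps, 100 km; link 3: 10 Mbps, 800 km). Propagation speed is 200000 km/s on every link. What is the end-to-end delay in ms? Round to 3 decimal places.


Packet = 500 bytes = 4000 bits. Store-and-forward: sum (t_trans + t_prop) per link.
Link 1: t_trans = 4000/(100*10^6) s = 0.0400 ms; t_prop = 1000/200000 s = 5.0000 ms; subtotal = 5.0400 ms
Link 2: t_trans = 4000/(5*10^6) s = 0.8000 ms; t_prop = 100/200000 s = 0.5000 ms; subtotal = 1.3000 ms
Link 3: t_trans = 4000/(10*10^6) s = 0.4000 ms; t_prop = 800/200000 s = 4.0000 ms; subtotal = 4.4000 ms
End-to-end = 5.0400 + 1.3000 + 4.4000 = 10.7400 ms -> 10.740 ms (3 dp)

10.740


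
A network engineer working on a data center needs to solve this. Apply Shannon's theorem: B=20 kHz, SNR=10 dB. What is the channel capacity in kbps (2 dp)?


Given: B = 20 kHz, SNR = 10 dB
SNR linear = 10^(10/10) = 10
1 + SNR = 11
log2(11) = 3.4594316186
C = 20 * 1000 * 3.4594316186 = 69188.6324 bps
C = 69.188632 kbps -> 69.19 kbps (2 dp)

69.19


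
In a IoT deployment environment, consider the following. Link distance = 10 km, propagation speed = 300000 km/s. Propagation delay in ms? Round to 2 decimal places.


Given: distance = 10 km, speed = 300000 km/s
Delay = distance / speed = 10 / 300000 seconds
Delay in ms = 10 * 1000 / 300000
Delay = 0.0333 ms
Rounded to 2 dp = 0.03 ms

0.03


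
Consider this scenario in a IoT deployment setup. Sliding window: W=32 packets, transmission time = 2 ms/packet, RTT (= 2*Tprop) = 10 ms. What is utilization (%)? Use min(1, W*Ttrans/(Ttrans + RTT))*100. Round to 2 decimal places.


Given: W = 32, Ttrans = 2 ms, RTT = 10 ms (= 2 * Tprop, Tprop = 5 ms)
Cycle time = Ttrans + RTT = 2 + 10 = 12 ms (first packet sent until its ACK returns)
W * Ttrans = 32 * 2 = 64 ms of sending per cycle
W * Ttrans / (Ttrans + RTT) = 64 / 12 = 5.333333
U = min(1, 5.333333) = 1.000000
U% = 100.00%

100.00


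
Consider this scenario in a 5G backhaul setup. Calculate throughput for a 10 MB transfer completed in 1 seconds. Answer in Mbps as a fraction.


Given: file = 10 MB, time = 1 s
File in Mb = 10 * 8 = 80 Mb
Throughput = 80 / 1 Mbps
Throughput = 80 Mbps

80


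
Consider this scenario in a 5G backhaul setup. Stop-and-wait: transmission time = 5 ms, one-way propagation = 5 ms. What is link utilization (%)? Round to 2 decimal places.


Given: Ttrans = 5 ms, Tprop = 5 ms
RTT = 2 * Tprop = 2 * 5 = 10 ms
U = Ttrans / (Ttrans + RTT)
U = 5 / (5 + 10)
U = 5 / 15 = 0.333333
U% = 33.33%

33.33


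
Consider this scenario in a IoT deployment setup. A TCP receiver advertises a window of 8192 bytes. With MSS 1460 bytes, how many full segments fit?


Given: RWND = 8192 bytes, MSS = 1460 bytes
Full segments = floor(RWND / MSS)
Full segments = floor(8192 / 1460)
Full segments = floor(5.611) = 5

5


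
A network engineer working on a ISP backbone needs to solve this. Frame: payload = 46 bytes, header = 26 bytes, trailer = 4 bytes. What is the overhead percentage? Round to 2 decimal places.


Given: payload = 46 B, header = 26 B, trailer = 4 B
Overhead bytes = header + trailer = 26 + 4 = 30
Total frame = payload + overhead = 46 + 30 = 76
Overhead % = 30 / 76 * 100 = 39.4737% -> 39.47% (2 dp)

39.47


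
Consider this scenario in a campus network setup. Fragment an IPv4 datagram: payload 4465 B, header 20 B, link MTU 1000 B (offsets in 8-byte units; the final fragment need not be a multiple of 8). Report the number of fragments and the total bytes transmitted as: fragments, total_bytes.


Max data per non-final fragment = floor((MTU - header)/8)*8 = floor((1000 - 20)/8)*8 = floor(980/8)*8 = 976 B
Final fragment needs no 8-byte alignment: it can carry up to MTU - header = 980 B
Non-final fragments needed = ceil((payload - 980) / 976) = ceil(3485/976) = ceil(3.5707) = 4
Number of fragments = 4 + 1 = 5
Fragment sizes (data): 4 * 976 B + 561 B (last, 561 <= 980 OK)
Total bytes sent = payload + n_frags * header = 4465 + 5*20 = 4465 + 100 = 4565 B

5, 4565


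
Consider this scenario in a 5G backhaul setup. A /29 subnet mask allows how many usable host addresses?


Given: subnet mask /29
Host bits = 32 - 29 = 3
Total addresses = 2^3 = 8
Usable hosts = 8 - 2 (network + broadcast) = 6

6


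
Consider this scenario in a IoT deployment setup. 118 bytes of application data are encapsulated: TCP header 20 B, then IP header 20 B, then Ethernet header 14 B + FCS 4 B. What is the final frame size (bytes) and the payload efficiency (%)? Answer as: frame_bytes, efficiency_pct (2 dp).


TCP segment = 118 + 20 = 138 B
IP packet = 138 + 20 = 158 B
Ethernet frame = 158 + 14 + 4 = 176 B
Efficiency = app / frame = 118 / 176 = 0.670455 = 67.0455% -> 67.05% (2 dp)

176, 67.05


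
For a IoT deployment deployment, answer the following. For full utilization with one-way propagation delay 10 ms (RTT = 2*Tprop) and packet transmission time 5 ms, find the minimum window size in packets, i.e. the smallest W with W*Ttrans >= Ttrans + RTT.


Given: Ttrans = 5 ms, RTT = 20 ms (= 2 * Tprop, Tprop = 10 ms)
Time until first ACK returns = Ttrans + RTT = 5 + 20 = 25 ms
Need W * Ttrans >= Ttrans + RTT  ->  W >= (Ttrans + RTT) / Ttrans
(Ttrans + RTT) / Ttrans = 25 / 5 = 5
W_min = ceil(5) = 5

5


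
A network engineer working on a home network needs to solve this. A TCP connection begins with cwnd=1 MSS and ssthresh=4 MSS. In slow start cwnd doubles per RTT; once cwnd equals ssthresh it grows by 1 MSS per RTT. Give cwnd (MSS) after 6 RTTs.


RTT 0: cwnd = 1 MSS (initial)
RTT 1: cwnd = 2 MSS (slow start, doubled)
RTT 2: cwnd = 4 MSS (slow start, doubled)
RTT 3: cwnd = 5 MSS (congestion avoidance, +1)
RTT 4: cwnd = 6 MSS (congestion avoidance, +1)
RTT 5: cwnd = 7 MSS (congestion avoidance, +1)
RTT 6: cwnd = 8 MSS (congestion avoidance, +1)

8


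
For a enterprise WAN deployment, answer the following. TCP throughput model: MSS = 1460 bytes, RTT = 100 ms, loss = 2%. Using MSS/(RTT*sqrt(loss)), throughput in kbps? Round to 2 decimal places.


Given: MSS = 1460 bytes, RTT = 100 ms, loss = 2%
RTT in seconds = 100 / 1000 = 0.1
Loss rate = 2% = 0.02
sqrt(loss) = sqrt(0.02) = 0.141421356237
Throughput (bytes/s) = 1460 / (0.1 * 0.141421356237) = 103237.5901
Throughput (kbps) = 103237.5901 * 8 / 1000 = 825.900720 -> 825.90 kbps (2 dp)

825.90


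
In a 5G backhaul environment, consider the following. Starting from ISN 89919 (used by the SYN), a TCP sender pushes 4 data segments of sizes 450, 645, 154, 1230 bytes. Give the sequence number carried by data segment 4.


The SYN occupies sequence number ISN = 89919, so the first data byte is ISN + 1 = 89920.
SEQ of data segment i = (ISN + 1) + sum of payload sizes of segments 1..i-1.
Segment 1: SEQ = 89920, payload = 450 bytes
Segment 2: SEQ = 90370, payload = 645 bytes
Segment 3: SEQ = 91015, payload = 154 bytes
Segment 4: SEQ = 91169, payload = 1230 bytes
SEQ of segment 4 = 89920 + 450 + 645 + 154 = 91169

91169


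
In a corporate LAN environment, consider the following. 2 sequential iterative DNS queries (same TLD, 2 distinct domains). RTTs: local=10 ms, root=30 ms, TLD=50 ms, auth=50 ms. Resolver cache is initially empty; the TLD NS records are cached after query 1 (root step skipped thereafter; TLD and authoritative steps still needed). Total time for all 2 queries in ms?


Lookup 1 (cold cache): local + root + TLD + auth = 10 + 30 + 50 + 50 = 140 ms
Lookups 2..2 (TLD NS cached -> skip root; new domain -> still ask TLD and auth): local + TLD + auth = 10 + 50 + 50 = 110 ms each
Remaining 1 lookups: 1 * 110 = 110 ms
Total = 140 + 110 = 250 ms

250


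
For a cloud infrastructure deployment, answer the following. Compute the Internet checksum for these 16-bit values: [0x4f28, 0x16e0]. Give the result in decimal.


Given words: [0x4f28, 0x16e0]
Step 1: Sum all words
Raw sum = 20264 + 5856 = 26120
One's complement = ~26120 & 0xFFFF = 39415

39415


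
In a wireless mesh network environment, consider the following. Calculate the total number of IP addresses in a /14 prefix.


Given: CIDR prefix /14
Host bits = 32 - 14 = 18
Total addresses = 2^18 = 262144

262144


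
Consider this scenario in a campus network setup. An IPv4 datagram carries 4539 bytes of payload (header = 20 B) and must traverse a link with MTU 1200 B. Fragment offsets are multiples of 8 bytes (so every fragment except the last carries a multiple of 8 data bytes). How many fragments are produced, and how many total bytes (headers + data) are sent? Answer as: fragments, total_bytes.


Max data per non-final fragment = floor((MTU - header)/8)*8 = floor((1200 - 20)/8)*8 = floor(1180/8)*8 = 1176 B
Final fragment needs no 8-byte alignment: it can carry up to MTU - header = 1180 B
Non-final fragments needed = ceil((payload - 1180) / 1176) = ceil(3359/1176) = ceil(2.8563) = 3
Number of fragments = 3 + 1 = 4
Fragment sizes (data): 3 * 1176 B + 1011 B (last, 1011 <= 1180 OK)
Total bytes sent = payload + n_frags * header = 4539 + 4*20 = 4539 + 80 = 4619 B

4, 4619


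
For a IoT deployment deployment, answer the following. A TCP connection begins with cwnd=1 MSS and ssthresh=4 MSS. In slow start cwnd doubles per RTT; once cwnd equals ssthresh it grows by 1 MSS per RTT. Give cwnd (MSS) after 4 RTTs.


RTT 0: cwnd = 1 MSS (initial)
RTT 1: cwnd = 2 MSS (slow start, doubled)
RTT 2: cwnd = 4 MSS (slow start, doubled)
RTT 3: cwnd = 5 MSS (congestion avoidance, +1)
RTT 4: cwnd = 6 MSS (congestion avoidance, +1)

6


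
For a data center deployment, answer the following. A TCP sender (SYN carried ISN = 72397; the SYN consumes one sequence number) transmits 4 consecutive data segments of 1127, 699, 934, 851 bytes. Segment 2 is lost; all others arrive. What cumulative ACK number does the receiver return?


SYN uses sequence number 72397; first data byte = ISN + 1 = 72398.
Segment 1: SEQ = 72398, len = 1127 B, covers [72398, 73524]
Segment 2: SEQ = 73525, len = 699 B, covers [73525, 74223] [LOST]
Segment 3: SEQ = 74224, len = 934 B, covers [74224, 75157]
Segment 4: SEQ = 75158, len = 851 B, covers [75158, 76008]
In-order data received: bytes [72398, 73524] (segments 1..1).
Segment 2 missing -> gap begins at byte 73525; later segments buffered out of order.
Cumulative ACK = next expected in-order byte = 72398 + 1127 = 73525

73525


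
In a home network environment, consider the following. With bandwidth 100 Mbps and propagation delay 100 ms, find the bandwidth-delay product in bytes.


Given: bandwidth = 100 Mbps, delay = 100 ms
BDP in bits = 100 * 10^6 * 100 / 1000
BDP in bits = 10000000
BDP in bytes = 10000000 / 8 = 1250000

1250000


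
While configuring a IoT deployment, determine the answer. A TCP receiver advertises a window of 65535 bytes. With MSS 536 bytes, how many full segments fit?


Given: RWND = 65535 bytes, MSS = 536 bytes
Full segments = floor(RWND / MSS)
Full segments = floor(65535 / 536)
Full segments = floor(122.2668) = 122

122


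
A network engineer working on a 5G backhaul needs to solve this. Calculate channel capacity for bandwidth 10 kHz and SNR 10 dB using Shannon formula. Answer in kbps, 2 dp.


Given: B = 10 kHz, SNR = 10 dB
SNR linear = 10^(10/10) = 10
1 + SNR = 11
log2(11) = 3.4594316186
C = 10 * 1000 * 3.4594316186 = 34594.3162 bps
C = 34.594316 kbps -> 34.59 kbps (2 dp)

34.59


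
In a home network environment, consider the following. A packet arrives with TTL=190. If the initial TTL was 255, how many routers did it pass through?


Given: initial TTL = 255, received TTL = 190
Hops = initial TTL - received TTL
Hops = 255 - 190 = 65

65


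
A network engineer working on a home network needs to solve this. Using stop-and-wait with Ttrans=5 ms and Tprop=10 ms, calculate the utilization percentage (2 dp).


Given: Ttrans = 5 ms, Tprop = 10 ms
RTT = 2 * Tprop = 2 * 10 = 20 ms
U = Ttrans / (Ttrans + RTT)
U = 5 / (5 + 20)
U = 5 / 25 = 0.2
U% = 20.00%

20.00
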